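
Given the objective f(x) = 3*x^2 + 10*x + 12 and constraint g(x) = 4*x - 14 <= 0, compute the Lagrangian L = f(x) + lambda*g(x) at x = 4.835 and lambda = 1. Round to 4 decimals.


Step 1: Evaluate f(x).
f(4.835) = 3*4.835^2 + 10*4.835 + 12 = 130.4817
Step 2: Evaluate g(x).
g(4.835) = 4*4.835 - 14 = 5.34
Step 3: Compute Lagrangian.
L = 130.4817 + 1*5.34 = 135.8217


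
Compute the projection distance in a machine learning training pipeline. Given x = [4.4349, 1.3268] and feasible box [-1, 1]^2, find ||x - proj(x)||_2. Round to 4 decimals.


Project each component onto [-1, 1].
clip(4.4349) = 1.0, clip(1.3268) = 1.0
Projection = [1.0, 1.0]
Squared diffs: [11.7985, 0.1068]
Distance = sqrt(11.9053) = 3.4504


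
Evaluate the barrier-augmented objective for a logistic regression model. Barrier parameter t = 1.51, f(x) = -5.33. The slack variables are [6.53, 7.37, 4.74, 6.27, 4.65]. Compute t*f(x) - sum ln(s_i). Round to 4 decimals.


Step 1: Compute log-barrier.
ln values: [1.8764, 1.9974, 1.556, 1.8358, 1.5369]
phi = -(1.8764 + 1.9974 + 1.556 + 1.8358 + 1.5369) = -8.8025
Step 2: Compute augmented objective.
t*f(x) = 1.51*-5.33 = -8.0483
Total = -8.0483 - 8.8025 = -16.8508


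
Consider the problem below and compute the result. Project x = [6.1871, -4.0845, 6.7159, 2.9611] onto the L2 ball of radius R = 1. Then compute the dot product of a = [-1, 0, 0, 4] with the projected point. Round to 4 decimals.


Step 1: Compute ||x|| (intermediates to 6 decimals).
||x|| = sqrt(6.1871^2 + (-4.0845)^2 + 6.7159^2 + 2.9611^2) = 10.432391
Step 2: Project.
Since ||x|| > R, scale = R/||x|| = 1/10.432391 = 0.095855, proj(x) = scale * x
proj(x) = [0.593064, -0.39152, 0.643753, 0.283836]
Step 3: Dot product.
a^T * proj(x) = -1*0.593064 + 0*(-0.39152) + 0*0.643753 + 4*0.283836 = 0.5423


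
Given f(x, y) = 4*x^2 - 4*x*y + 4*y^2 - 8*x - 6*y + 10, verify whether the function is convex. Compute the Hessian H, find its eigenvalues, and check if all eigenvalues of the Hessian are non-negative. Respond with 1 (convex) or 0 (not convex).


The Hessian of f(x,y) = 4*x^2 - 4*x*y + 4*y^2 - 8*x - 6*y + 10 is:
H = [[8, -4], [-4, 8]]
Trace = 8 + 8 = 16
Determinant = 8*8 - (-4)^2 = 48
Discriminant = (16)^2 - 4*48 = 64.0
Eigenvalues: lambda_1 = 4.0, lambda_2 = 12.0
The function is convex.

1


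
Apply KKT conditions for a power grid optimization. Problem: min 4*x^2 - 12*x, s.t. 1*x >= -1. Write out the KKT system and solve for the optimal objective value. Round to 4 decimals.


Step 1: Try lambda = 0 (constraint inactive).
Stationarity: 2*4*x - 12 = 0
x* = 12/(2*4) = 1.5
Check constraint: 1*1.5 = 1.5 >= -1 -- satisfied.
Step 2: Compute optimal value.
f(x*) = 4*1.5^2 - 12*1.5 = -9.0


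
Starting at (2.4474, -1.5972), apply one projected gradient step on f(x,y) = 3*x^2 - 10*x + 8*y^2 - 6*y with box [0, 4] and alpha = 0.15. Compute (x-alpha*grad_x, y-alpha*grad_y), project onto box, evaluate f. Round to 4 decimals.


Step 1: Compute gradient at (2.4474, -1.5972).
grad_x = 2*3*2.4474 - 10 = 4.6844
grad_y = 2*8*-1.5972 - 6 = -31.5552
Step 2: Gradient step.
x_raw = 2.4474 - 0.15*4.6844 = 1.7447
y_raw = -1.5972 - 0.15*-31.5552 = 3.1361
Step 3: Project onto [0, 4].
x_proj = clip(1.7447) = 1.7447
y_proj = clip(3.1361) = 3.1361
Step 4: Evaluate f.
f(1.7447, 3.1361) = 51.5485


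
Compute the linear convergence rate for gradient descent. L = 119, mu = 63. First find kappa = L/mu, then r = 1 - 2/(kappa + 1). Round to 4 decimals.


Step 1: Compute the condition number.
kappa = L/mu = 119/63 = 1.8889
Step 2: Compute the convergence rate.
r = 1 - 2/(kappa + 1) = 1 - 2*mu/(L + mu) = (L - mu)/(L + mu) = 56/182 = 0.3077


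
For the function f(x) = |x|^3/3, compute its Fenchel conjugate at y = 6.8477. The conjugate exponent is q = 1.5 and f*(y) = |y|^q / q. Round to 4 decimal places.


The conjugate exponent q satisfies 1/p + 1/q = 1.
p = 3, so q = 3/(3 - 1) = 1.5
|y|^q = 6.8477^1.5 = 17.9191
f*(6.8477) = 17.9191 / 1.5 = 11.9461


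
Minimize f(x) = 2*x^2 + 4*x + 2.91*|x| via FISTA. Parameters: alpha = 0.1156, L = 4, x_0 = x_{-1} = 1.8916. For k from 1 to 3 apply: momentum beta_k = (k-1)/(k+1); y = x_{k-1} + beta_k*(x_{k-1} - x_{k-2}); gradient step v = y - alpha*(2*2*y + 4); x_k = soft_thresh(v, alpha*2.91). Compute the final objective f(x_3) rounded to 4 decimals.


FISTA on f(x) = 2*x^2 + 4*x + 2.91*|x|
L = 4, alpha = 0.1156
Iteration 1: beta = 0.0, y = 1.8916 + 0.0*(1.8916 - 1.8916) = 1.8916
  grad(y) = 11.5664, v = y - alpha*grad = 0.5545
  prox(v) = soft_thresh(0.5545, 0.3364) = 0.2181
Iteration 2: beta = 0.3333, y = 0.2181 + 0.3333*(0.2181 - 1.8916) = -0.3397
  grad(y) = 2.6412, v = y - alpha*grad = -0.645
  prox(v) = soft_thresh(-0.645, 0.3364) = -0.3086
Iteration 3: beta = 0.5, y = -0.3086 + 0.5*(-0.3086 - 0.2181) = -0.572
  grad(y) = 1.712, v = y - alpha*grad = -0.7699
  prox(v) = soft_thresh(-0.7699, 0.3364) = -0.4335
f(x_3) = 2*(-0.4335)^2 + 4*(-0.4335) + 2.91*|-0.4335| = -0.0967


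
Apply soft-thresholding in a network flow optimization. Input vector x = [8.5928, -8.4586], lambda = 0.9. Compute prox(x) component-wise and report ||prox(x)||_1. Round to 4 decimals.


Soft-thresholding with lambda = 0.9:
prox(8.5928) = sign(8.5928)*max(|8.5928| - 0.9, 0) = 7.6928
prox(-8.4586) = sign(-8.4586)*max(|-8.4586| - 0.9, 0) = -7.5586
prox(x) = [7.6928, -7.5586]
||prox(x)||_1 = 7.6928 + 7.5586 = 15.2514


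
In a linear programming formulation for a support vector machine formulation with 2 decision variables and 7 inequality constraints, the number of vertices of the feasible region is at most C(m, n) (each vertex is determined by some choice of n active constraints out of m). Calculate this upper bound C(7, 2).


Each vertex corresponds to some choice of n active constraints out of m, so the number of vertices is at most C(m, n) = m! / (n!(m-n)!).
m = 7, n = 2
Numerator: 7 * 6
Denominator: 2! = 2
C(7, 2) = 21


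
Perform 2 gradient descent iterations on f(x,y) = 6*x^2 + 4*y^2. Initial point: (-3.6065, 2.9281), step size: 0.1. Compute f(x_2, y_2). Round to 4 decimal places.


Gradient descent on f(x,y) = 6*x^2 + 4*y^2.
Starting point: (-3.6065, 2.9281), alpha = 0.1
Step 1: grad_x = 2*6*-3.6065 = -43.278, grad_y = 2*4*2.9281 = 23.4248
  x_1 = -3.6065 - 0.1*-43.278 = 0.7213
  y_1 = 2.9281 - 0.1*23.4248 = 0.5856
Step 2: grad_x = 2*6*0.7213 = 8.6556, grad_y = 2*4*0.5856 = 4.685
  x_2 = 0.7213 - 0.1*8.6556 = -0.1443
  y_2 = 0.5856 - 0.1*4.685 = 0.1171
f(-0.1443, 0.1171) = 6*(-0.1443)^2 + 4*0.1171^2 = 0.1797


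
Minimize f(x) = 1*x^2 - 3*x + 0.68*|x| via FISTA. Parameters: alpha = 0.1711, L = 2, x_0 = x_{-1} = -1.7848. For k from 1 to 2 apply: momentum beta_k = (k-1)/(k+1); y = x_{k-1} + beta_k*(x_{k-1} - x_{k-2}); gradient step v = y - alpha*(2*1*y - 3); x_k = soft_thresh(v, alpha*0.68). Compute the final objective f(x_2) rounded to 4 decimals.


FISTA on f(x) = 1*x^2 - 3*x + 0.68*|x|
L = 2, alpha = 0.1711
Iteration 1: beta = 0.0, y = -1.7848 + 0.0*(-1.7848 + 1.7848) = -1.7848
  grad(y) = -6.5696, v = y - alpha*grad = -0.6607
  prox(v) = soft_thresh(-0.6607, 0.1163) = -0.5444
Iteration 2: beta = 0.3333, y = -0.5444 + 0.3333*(-0.5444 + 1.7848) = -0.1309
  grad(y) = -3.2618, v = y - alpha*grad = 0.4272
  prox(v) = soft_thresh(0.4272, 0.1163) = 0.3108
f(x_2) = 1*0.3108^2 - 3*0.3108 + 0.68*|0.3108| = -0.6245


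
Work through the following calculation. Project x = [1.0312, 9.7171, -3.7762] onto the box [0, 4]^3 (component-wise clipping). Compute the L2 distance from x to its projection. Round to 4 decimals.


Project each component onto [0, 4].
clip(1.0312) = 1.0312, clip(9.7171) = 4.0, clip(-3.7762) = 0.0
Projection = [1.0312, 4.0, 0.0]
Squared diffs: [0.0, 32.6852, 14.2597]
Distance = sqrt(46.9449) = 6.8516


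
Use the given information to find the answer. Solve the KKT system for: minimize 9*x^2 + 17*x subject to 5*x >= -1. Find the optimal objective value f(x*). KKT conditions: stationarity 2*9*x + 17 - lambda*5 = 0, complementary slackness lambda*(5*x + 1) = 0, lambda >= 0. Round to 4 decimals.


Step 1: Try lambda = 0 (constraint inactive).
x_unc = -17/(2*9) = -0.9444
Check: 5*-0.9444 = -4.722 < -1 -- violated!
Step 2: Constraint must be active: 5*x = -1
x* = -1/5 = -0.2
lambda = (2*9*(-0.2) + 17)/5 = 2.68
Step 3: Compute optimal value.
f(x*) = 9*(-0.2)^2 + 17*(-0.2) = -3.04


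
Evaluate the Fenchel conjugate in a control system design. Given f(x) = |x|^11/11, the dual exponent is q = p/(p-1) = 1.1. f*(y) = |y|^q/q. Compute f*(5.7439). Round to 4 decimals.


The conjugate exponent q satisfies 1/p + 1/q = 1.
p = 11, so q = 11/(11 - 1) = 1.1
|y|^q = 5.7439^1.1 = 6.8411
f*(5.7439) = 6.8411 / 1.1 = 6.2192


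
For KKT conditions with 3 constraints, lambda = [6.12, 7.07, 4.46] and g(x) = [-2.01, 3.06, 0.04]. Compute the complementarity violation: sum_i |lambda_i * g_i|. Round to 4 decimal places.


KKT complementary slackness check:
lambda_1 * g_1 = 6.12 * -2.01 = -12.3012
lambda_2 * g_2 = 7.07 * 3.06 = 21.6342
lambda_3 * g_3 = 4.46 * 0.04 = 0.1784
Total violation = 12.3012 + 21.6342 + 0.1784 = 34.1138


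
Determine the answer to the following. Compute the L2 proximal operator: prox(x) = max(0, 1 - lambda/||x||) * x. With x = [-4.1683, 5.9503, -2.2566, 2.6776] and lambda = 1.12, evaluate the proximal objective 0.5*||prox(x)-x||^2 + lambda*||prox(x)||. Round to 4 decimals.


Step 1: Compute ||x||.
||x|| = 8.0649
Step 2: Compute scaling factor.
scale = max(0, 1 - 1.12/8.0649) = 0.8611
Step 3: prox(x) = [-3.5894, 5.124, -1.9432, 2.3058]
||prox(x)|| = 6.9449
Step 4: Proximal objective.
0.5*||prox-x||^2 = 0.6272
lambda*||prox|| = 7.7783
Total = 8.4055


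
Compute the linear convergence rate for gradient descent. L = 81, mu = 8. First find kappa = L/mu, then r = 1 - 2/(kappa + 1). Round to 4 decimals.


Step 1: Compute the condition number.
kappa = L/mu = 81/8 = 10.125
Step 2: Compute the convergence rate.
r = 1 - 2/(kappa + 1) = 1 - 2*mu/(L + mu) = (L - mu)/(L + mu) = 73/89 = 0.8202


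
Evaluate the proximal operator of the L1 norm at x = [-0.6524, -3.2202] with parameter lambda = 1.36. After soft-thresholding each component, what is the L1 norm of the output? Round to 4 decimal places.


Soft-thresholding with lambda = 1.36:
prox(-0.6524) = sign(-0.6524)*max(|-0.6524| - 1.36, 0) = 0.0
prox(-3.2202) = sign(-3.2202)*max(|-3.2202| - 1.36, 0) = -1.8602
prox(x) = [0.0, -1.8602]
||prox(x)||_1 = 0.0 + 1.8602 = 1.8602


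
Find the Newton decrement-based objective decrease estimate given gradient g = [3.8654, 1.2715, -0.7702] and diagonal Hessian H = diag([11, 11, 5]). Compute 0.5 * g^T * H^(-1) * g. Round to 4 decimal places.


Step 1: H is diagonal, so H^(-1) * g = [0.3514, 0.1156, -0.154].
Step 2: g^T H^(-1) g = sum_i g_i^2 / H_ii
  = (3.8654)^2/11 + (1.2715)^2/11 + (-0.7702)^2/5
  = 1.3583 + 0.147 + 0.1186 = 1.6239
Step 3: Objective decrease = 0.5 * g^T H^(-1) g = 0.812


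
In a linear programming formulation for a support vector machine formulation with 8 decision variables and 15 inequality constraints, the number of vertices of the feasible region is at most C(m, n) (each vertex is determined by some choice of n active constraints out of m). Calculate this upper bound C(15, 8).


Each vertex corresponds to some choice of n active constraints out of m, so the number of vertices is at most C(m, n) = m! / (n!(m-n)!).
m = 15, n = 8
Numerator: 15 * 14 * 13 * 12 * 11 * 10 * 9 * 8
Denominator: 8! = 40320
C(15, 8) = 6435


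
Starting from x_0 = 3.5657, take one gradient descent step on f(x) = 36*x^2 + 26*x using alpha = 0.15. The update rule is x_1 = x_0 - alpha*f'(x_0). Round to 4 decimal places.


We compute the gradient at x_0 and apply the update.
f'(x) = 72*x + 26
f'(3.5657) = 72*3.5657 + 26 = 282.7304
x_1 = 3.5657 - 0.15*282.7304 = -38.8439


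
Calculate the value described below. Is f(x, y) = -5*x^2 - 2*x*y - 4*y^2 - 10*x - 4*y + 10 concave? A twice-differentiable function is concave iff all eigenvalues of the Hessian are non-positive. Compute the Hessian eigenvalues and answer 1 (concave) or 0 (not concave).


The Hessian of f(x,y) = -5*x^2 - 2*x*y - 4*y^2 - 10*x - 4*y + 10 is:
H = [[-10, -2], [-2, -8]]
Trace = -10 - 8 = -18
Determinant = -10*-8 - (-2)^2 = 76
Discriminant = (-18)^2 - 4*76 = 20.0
Eigenvalues: lambda_1 = -11.2361, lambda_2 = -6.7639
The function is concave.

1


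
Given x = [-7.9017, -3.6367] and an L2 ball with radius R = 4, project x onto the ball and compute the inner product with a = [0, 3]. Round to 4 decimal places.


Step 1: Compute ||x|| (intermediates to 6 decimals).
||x|| = sqrt((-7.9017)^2 + (-3.6367)^2) = 8.698417
Step 2: Project.
Since ||x|| > R, scale = R/||x|| = 4/8.698417 = 0.459854, proj(x) = scale * x
proj(x) = [-3.633628, -1.672351]
Step 3: Dot product.
a^T * proj(x) = 0*(-3.633628) + 3*(-1.672351) = -5.0171


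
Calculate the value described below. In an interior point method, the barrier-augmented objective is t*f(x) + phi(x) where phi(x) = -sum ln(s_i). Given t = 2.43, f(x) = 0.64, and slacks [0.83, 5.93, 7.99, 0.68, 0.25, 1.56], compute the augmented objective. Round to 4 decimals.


Step 1: Compute log-barrier.
ln values: [-0.1863, 1.78, 2.0782, -0.3857, -1.3863, 0.4447]
phi = -(-0.1863 + 1.78 + 2.0782 - 0.3857 - 1.3863 + 0.4447) = -2.3446
Step 2: Compute augmented objective.
t*f(x) = 2.43*0.64 = 1.5552
Total = 1.5552 - 2.3446 = -0.7894


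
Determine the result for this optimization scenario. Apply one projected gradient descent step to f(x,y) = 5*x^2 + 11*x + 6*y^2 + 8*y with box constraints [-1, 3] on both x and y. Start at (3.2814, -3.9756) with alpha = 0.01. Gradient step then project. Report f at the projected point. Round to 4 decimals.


Step 1: Compute gradient at (3.2814, -3.9756).
grad_x = 2*5*3.2814 + 11 = 43.814
grad_y = 2*6*-3.9756 + 8 = -39.7072
Step 2: Gradient step.
x_raw = 3.2814 - 0.01*43.814 = 2.8433
y_raw = -3.9756 - 0.01*-39.7072 = -3.5785
Step 3: Project onto [-1, 3].
x_proj = clip(2.8433) = 2.8433
y_proj = clip(-3.5785) = -1.0
Step 4: Evaluate f.
f(2.8433, -1.0) = 69.6965


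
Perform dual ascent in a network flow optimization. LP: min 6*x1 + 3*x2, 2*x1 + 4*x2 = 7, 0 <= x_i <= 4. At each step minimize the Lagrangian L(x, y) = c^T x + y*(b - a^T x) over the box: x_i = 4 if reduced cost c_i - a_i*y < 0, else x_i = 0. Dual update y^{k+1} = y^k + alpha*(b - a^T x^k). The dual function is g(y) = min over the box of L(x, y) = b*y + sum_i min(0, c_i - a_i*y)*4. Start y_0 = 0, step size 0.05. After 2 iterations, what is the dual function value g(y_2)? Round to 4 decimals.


Dual ascent for LP: min 6*x1 + 3*x2, 2*x1 + 4*x2 = 7, 0 <= x_i <= 4
Step 1: y^k = 0.0, reduced costs: (6.0, 3.0)
  x^k = (0.0, 0.0), subgradient = b - a^T x = 7.0
  y^{k+1} = 0.0 + 0.05*7.0 = 0.35
Step 2: y^k = 0.35, reduced costs: (5.3, 1.6)
  x^k = (0.0, 0.0), subgradient = b - a^T x = 7.0
  y^{k+1} = 0.35 + 0.05*7.0 = 0.7
Dual objective at y_2 = 0.7: reduced costs (4.6, 0.2), box minimizer x = (0.0, 0.0)
g(y_2) = b*y + (c1 - a1*y)*x1 + (c2 - a2*y)*x2 = 7*0.7 + 4.6*0.0 + 0.2*0.0 = 4.9 + 0.0 + 0.0 = 4.9


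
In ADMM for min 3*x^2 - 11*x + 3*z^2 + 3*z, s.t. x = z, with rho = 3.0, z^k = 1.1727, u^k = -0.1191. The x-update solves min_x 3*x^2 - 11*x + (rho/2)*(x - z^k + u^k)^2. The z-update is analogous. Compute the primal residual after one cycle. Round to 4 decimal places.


ADMM iteration with rho = 3.0, z^k = 1.1727, u^k = -0.1191
Step 1: x-update.
Minimize 3*x^2 - 11*x + (3.0/2)*(x - 1.1727 - 0.1191)^2
FOC: (2*3 + 3.0)*x = 11 + 3.0*(1.1727 + 0.1191)
x^{k+1} = 1.6528
Step 2: z-update.
Minimize 3*z^2 + 3*z + (3.0/2)*(1.6528 - z - 0.1191)^2
FOC: (2*3 + 3.0)*z = -3 + 3.0*(1.6528 - 0.1191)
z^{k+1} = 0.1779
Step 3: u-update.
u^{k+1} = -0.1191 + 1.6528 - 0.1779 = 1.3558
Step 4: Primal residual = |1.6528 - 0.1779| = 1.4749


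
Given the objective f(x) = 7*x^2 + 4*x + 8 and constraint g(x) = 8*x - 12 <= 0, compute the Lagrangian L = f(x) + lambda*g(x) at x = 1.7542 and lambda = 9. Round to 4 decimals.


Step 1: Evaluate f(x).
f(1.7542) = 7*1.7542^2 + 4*1.7542 + 8 = 36.5573
Step 2: Evaluate g(x).
g(1.7542) = 8*1.7542 - 12 = 2.0336
Step 3: Compute Lagrangian.
L = 36.5573 + 9*2.0336 = 54.8597


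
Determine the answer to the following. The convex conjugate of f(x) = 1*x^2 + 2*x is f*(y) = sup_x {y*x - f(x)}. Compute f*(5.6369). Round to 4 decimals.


f*(y) = sup_x {y*x - a*x^2 - b*x} = sup_x {(y-b)*x - a*x^2}
FOC: (y - b) - 2a*x = 0 => x* = (y - b)/(2a)
x* = (5.6369 - 2)/(2*1) = 1.8185
f*(5.6369) = (y-b)^2/(4a) = (5.6369 - 2)^2/(4*1)
= 13.227/4 = 3.3068


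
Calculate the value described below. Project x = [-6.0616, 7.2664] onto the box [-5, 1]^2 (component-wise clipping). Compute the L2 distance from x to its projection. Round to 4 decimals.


Project each component onto [-5, 1].
clip(-6.0616) = -5.0, clip(7.2664) = 1.0
Projection = [-5.0, 1.0]
Squared diffs: [1.127, 39.2678]
Distance = sqrt(40.3948) = 6.3557


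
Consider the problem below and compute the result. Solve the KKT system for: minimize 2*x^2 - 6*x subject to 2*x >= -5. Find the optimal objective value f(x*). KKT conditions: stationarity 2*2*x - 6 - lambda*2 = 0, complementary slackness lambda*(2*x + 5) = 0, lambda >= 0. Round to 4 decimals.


Step 1: Try lambda = 0 (constraint inactive).
Stationarity: 2*2*x - 6 = 0
x* = 6/(2*2) = 1.5
Check constraint: 2*1.5 = 3.0 >= -5 -- satisfied.
Step 2: Compute optimal value.
f(x*) = 2*1.5^2 - 6*1.5 = -4.5


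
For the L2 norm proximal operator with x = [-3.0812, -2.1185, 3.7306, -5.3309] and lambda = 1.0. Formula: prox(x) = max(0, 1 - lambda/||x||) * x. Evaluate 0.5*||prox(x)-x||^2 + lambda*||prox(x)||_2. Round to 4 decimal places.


Step 1: Compute ||x||.
||x|| = 7.5045
Step 2: Compute scaling factor.
scale = max(0, 1 - 1.0/7.5045) = 0.8667
Step 3: prox(x) = [-2.6706, -1.8362, 3.2335, -4.6205]
||prox(x)|| = 6.5045
Step 4: Proximal objective.
0.5*||prox-x||^2 = 0.5
lambda*||prox|| = 6.5045
Total = 7.0045


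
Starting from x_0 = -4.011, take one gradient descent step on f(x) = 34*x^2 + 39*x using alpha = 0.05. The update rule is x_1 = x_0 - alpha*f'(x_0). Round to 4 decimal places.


We compute the gradient at x_0 and apply the update.
f'(x) = 68*x + 39
f'(-4.011) = 68*-4.011 + 39 = -233.748
x_1 = -4.011 - 0.05*-233.748 = 7.6764


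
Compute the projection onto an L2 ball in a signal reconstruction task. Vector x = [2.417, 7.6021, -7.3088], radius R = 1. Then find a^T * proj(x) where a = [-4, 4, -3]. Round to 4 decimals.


Step 1: Compute ||x|| (intermediates to 6 decimals).
||x|| = sqrt(2.417^2 + 7.6021^2 + (-7.3088)^2) = 10.819074
Step 2: Project.
Since ||x|| > R, scale = R/||x|| = 1/10.819074 = 0.092429, proj(x) = scale * x
proj(x) = [0.223401, 0.702655, -0.675545]
Step 3: Dot product.
a^T * proj(x) = -4*0.223401 + 4*0.702655 - 3*(-0.675545) = 3.9437


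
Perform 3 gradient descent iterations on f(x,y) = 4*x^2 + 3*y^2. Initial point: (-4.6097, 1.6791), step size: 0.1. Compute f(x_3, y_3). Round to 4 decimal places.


Gradient descent on f(x,y) = 4*x^2 + 3*y^2.
Starting point: (-4.6097, 1.6791), alpha = 0.1
Step 1: grad_x = 2*4*-4.6097 = -36.8776, grad_y = 2*3*1.6791 = 10.0746
  x_1 = -4.6097 - 0.1*-36.8776 = -0.9219
  y_1 = 1.6791 - 0.1*10.0746 = 0.6716
Step 2: grad_x = 2*4*-0.9219 = -7.3755, grad_y = 2*3*0.6716 = 4.0298
  x_2 = -0.9219 - 0.1*-7.3755 = -0.1844
  y_2 = 0.6716 - 0.1*4.0298 = 0.2687
Step 3: grad_x = 2*4*-0.1844 = -1.4751, grad_y = 2*3*0.2687 = 1.6119
  x_3 = -0.1844 - 0.1*-1.4751 = -0.0369
  y_3 = 0.2687 - 0.1*1.6119 = 0.1075
f(-0.0369, 0.1075) = 4*(-0.0369)^2 + 3*0.1075^2 = 0.0401


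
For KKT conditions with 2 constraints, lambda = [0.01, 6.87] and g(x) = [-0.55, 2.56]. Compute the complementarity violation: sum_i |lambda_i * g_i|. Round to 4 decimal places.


KKT complementary slackness check:
lambda_1 * g_1 = 0.01 * -0.55 = -0.0055
lambda_2 * g_2 = 6.87 * 2.56 = 17.5872
Total violation = 0.0055 + 17.5872 = 17.5927


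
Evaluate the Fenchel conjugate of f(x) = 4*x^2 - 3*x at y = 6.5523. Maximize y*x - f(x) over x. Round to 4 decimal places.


f*(y) = sup_x {y*x - a*x^2 - b*x} = sup_x {(y-b)*x - a*x^2}
FOC: (y - b) - 2a*x = 0 => x* = (y - b)/(2a)
x* = (6.5523 + 3)/(2*4) = 1.194
f*(6.5523) = (y-b)^2/(4a) = (6.5523 + 3)^2/(4*4)
= 91.2464/16 = 5.7029


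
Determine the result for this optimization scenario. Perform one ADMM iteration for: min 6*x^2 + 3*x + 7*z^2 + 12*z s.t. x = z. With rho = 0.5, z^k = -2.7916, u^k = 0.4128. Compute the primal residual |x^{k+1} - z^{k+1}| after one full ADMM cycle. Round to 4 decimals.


ADMM iteration with rho = 0.5, z^k = -2.7916, u^k = 0.4128
Step 1: x-update.
Minimize 6*x^2 + 3*x + (0.5/2)*(x + 2.7916 + 0.4128)^2
FOC: (2*6 + 0.5)*x = -3 + 0.5*(-2.7916 - 0.4128)
x^{k+1} = -0.3682
Step 2: z-update.
Minimize 7*z^2 + 12*z + (0.5/2)*(-0.3682 - z + 0.4128)^2
FOC: (2*7 + 0.5)*z = -12 + 0.5*(-0.3682 + 0.4128)
z^{k+1} = -0.826
Step 3: u-update.
u^{k+1} = 0.4128 - 0.3682 + 0.826 = 0.8707
Step 4: Primal residual = |-0.3682 + 0.826| = 0.4579


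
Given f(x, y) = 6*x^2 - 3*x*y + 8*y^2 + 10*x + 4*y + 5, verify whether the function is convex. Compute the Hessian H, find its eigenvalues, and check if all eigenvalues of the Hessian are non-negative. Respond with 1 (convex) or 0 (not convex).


The Hessian of f(x,y) = 6*x^2 - 3*x*y + 8*y^2 + 10*x + 4*y + 5 is:
H = [[12, -3], [-3, 16]]
Trace = 12 + 16 = 28
Determinant = 12*16 - (-3)^2 = 183
Discriminant = (28)^2 - 4*183 = 52.0
Eigenvalues: lambda_1 = 10.3944, lambda_2 = 17.6056
The function is convex.

1


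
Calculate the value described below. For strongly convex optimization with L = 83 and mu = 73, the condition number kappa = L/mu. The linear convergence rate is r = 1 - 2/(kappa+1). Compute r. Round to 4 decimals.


Step 1: Compute the condition number.
kappa = L/mu = 83/73 = 1.137
Step 2: Compute the convergence rate.
r = 1 - 2/(kappa + 1) = 1 - 2*mu/(L + mu) = (L - mu)/(L + mu) = 10/156 = 0.0641


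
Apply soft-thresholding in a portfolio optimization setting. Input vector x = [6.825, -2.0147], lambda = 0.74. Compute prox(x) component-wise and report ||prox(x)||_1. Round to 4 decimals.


Soft-thresholding with lambda = 0.74:
prox(6.825) = sign(6.825)*max(|6.825| - 0.74, 0) = 6.085
prox(-2.0147) = sign(-2.0147)*max(|-2.0147| - 0.74, 0) = -1.2747
prox(x) = [6.085, -1.2747]
||prox(x)||_1 = 6.085 + 1.2747 = 7.3597


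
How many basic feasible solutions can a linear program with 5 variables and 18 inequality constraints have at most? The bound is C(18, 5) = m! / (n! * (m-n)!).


Each vertex corresponds to some choice of n active constraints out of m, so the number of vertices is at most C(m, n) = m! / (n!(m-n)!).
m = 18, n = 5
Numerator: 18 * 17 * 16 * 15 * 14
Denominator: 5! = 120
C(18, 5) = 8568


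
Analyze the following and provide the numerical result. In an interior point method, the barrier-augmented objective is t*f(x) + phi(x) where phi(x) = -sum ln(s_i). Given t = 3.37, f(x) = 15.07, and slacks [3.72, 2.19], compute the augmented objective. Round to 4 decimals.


Step 1: Compute log-barrier.
ln values: [1.3137, 0.7839]
phi = -(1.3137 + 0.7839) = -2.0976
Step 2: Compute augmented objective.
t*f(x) = 3.37*15.07 = 50.7859
Total = 50.7859 - 2.0976 = 48.6883


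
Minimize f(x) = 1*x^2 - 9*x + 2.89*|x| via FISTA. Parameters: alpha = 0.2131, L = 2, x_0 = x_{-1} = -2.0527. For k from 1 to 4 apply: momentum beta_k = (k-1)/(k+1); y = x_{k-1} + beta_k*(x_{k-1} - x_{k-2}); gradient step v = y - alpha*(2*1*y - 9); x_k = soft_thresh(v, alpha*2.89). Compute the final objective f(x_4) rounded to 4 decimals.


FISTA on f(x) = 1*x^2 - 9*x + 2.89*|x|
L = 2, alpha = 0.2131
Iteration 1: beta = 0.0, y = -2.0527 + 0.0*(-2.0527 + 2.0527) = -2.0527
  grad(y) = -13.1054, v = y - alpha*grad = 0.7401
  prox(v) = soft_thresh(0.7401, 0.6159) = 0.1242
Iteration 2: beta = 0.3333, y = 0.1242 + 0.3333*(0.1242 + 2.0527) = 0.8498
  grad(y) = -7.3003, v = y - alpha*grad = 2.4055
  prox(v) = soft_thresh(2.4055, 0.6159) = 1.7897
Iteration 3: beta = 0.5, y = 1.7897 + 0.5*(1.7897 - 0.1242) = 2.6224
  grad(y) = -3.7552, v = y - alpha*grad = 3.4226
  prox(v) = soft_thresh(3.4226, 0.6159) = 2.8068
Iteration 4: beta = 0.6, y = 2.8068 + 0.6*(2.8068 - 1.7897) = 3.417
  grad(y) = -2.1659, v = y - alpha*grad = 3.8786
  prox(v) = soft_thresh(3.8786, 0.6159) = 3.2627
f(x_4) = 1*3.2627^2 - 9*3.2627 + 2.89*|3.2627| = -9.2899


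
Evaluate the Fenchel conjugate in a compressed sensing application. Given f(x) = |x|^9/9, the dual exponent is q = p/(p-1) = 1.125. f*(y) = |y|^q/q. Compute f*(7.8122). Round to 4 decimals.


The conjugate exponent q satisfies 1/p + 1/q = 1.
p = 9, so q = 9/(9 - 1) = 1.125
|y|^q = 7.8122^1.125 = 10.1011
f*(7.8122) = 10.1011 / 1.125 = 8.9788


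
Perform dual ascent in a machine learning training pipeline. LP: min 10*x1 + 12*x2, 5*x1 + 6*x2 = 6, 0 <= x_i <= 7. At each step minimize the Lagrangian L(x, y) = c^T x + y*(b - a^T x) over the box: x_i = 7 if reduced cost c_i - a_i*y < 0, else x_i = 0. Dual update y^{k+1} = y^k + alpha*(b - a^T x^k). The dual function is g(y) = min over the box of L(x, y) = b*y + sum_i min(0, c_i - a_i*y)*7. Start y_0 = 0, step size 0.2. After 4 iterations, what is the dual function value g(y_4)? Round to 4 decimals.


Dual ascent for LP: min 10*x1 + 12*x2, 5*x1 + 6*x2 = 6, 0 <= x_i <= 7
Step 1: y^k = 0.0, reduced costs: (10.0, 12.0)
  x^k = (0.0, 0.0), subgradient = b - a^T x = 6.0
  y^{k+1} = 0.0 + 0.2*6.0 = 1.2
Step 2: y^k = 1.2, reduced costs: (4.0, 4.8)
  x^k = (0.0, 0.0), subgradient = b - a^T x = 6.0
  y^{k+1} = 1.2 + 0.2*6.0 = 2.4
Step 3: y^k = 2.4, reduced costs: (-2.0, -2.4)
  x^k = (7.0, 7.0), subgradient = b - a^T x = -71.0
  y^{k+1} = 2.4 + 0.2*-71.0 = -11.8
Step 4: y^k = -11.8, reduced costs: (69.0, 82.8)
  x^k = (0.0, 0.0), subgradient = b - a^T x = 6.0
  y^{k+1} = -11.8 + 0.2*6.0 = -10.6
Dual objective at y_4 = -10.6: reduced costs (63.0, 75.6), box minimizer x = (0.0, 0.0)
g(y_4) = b*y + (c1 - a1*y)*x1 + (c2 - a2*y)*x2 = 6*(-10.6) + 63.0*0.0 + 75.6*0.0 = -63.6 + 0.0 + 0.0 = -63.6


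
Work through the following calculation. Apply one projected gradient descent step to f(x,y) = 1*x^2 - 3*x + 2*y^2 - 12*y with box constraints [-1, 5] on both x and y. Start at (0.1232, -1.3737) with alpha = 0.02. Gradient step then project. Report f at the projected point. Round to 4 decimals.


Step 1: Compute gradient at (0.1232, -1.3737).
grad_x = 2*1*0.1232 - 3 = -2.7536
grad_y = 2*2*-1.3737 - 12 = -17.4948
Step 2: Gradient step.
x_raw = 0.1232 - 0.02*-2.7536 = 0.1783
y_raw = -1.3737 - 0.02*-17.4948 = -1.0238
Step 3: Project onto [-1, 5].
x_proj = clip(0.1783) = 0.1783
y_proj = clip(-1.0238) = -1.0
Step 4: Evaluate f.
f(0.1783, -1.0) = 13.497


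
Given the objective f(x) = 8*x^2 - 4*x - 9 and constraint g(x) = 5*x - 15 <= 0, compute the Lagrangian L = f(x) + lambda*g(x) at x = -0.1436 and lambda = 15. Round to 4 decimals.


Step 1: Evaluate f(x).
f(-0.1436) = 8*(-0.1436)^2 - 4*(-0.1436) - 9 = -8.2606
Step 2: Evaluate g(x).
g(-0.1436) = 5*-0.1436 - 15 = -15.718
Step 3: Compute Lagrangian.
L = -8.2606 + 15*-15.718 = -244.0306


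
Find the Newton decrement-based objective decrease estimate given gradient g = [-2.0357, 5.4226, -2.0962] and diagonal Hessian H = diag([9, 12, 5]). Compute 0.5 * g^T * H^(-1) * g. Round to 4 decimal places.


Step 1: H is diagonal, so H^(-1) * g = [-0.2262, 0.4519, -0.4192].
Step 2: g^T H^(-1) g = sum_i g_i^2 / H_ii
  = (-2.0357)^2/9 + (5.4226)^2/12 + (-2.0962)^2/5
  = 0.4605 + 2.4504 + 0.8788 = 3.7896
Step 3: Objective decrease = 0.5 * g^T H^(-1) g = 1.8948


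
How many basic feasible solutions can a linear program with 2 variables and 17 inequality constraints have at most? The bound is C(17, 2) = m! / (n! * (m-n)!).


Each vertex corresponds to some choice of n active constraints out of m, so the number of vertices is at most C(m, n) = m! / (n!(m-n)!).
m = 17, n = 2
Numerator: 17 * 16
Denominator: 2! = 2
C(17, 2) = 136


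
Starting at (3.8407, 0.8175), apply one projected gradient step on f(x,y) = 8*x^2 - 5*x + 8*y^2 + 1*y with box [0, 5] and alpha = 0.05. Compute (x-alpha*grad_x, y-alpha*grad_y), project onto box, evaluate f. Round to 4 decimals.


Step 1: Compute gradient at (3.8407, 0.8175).
grad_x = 2*8*3.8407 - 5 = 56.4512
grad_y = 2*8*0.8175 + 1 = 14.08
Step 2: Gradient step.
x_raw = 3.8407 - 0.05*56.4512 = 1.0181
y_raw = 0.8175 - 0.05*14.08 = 0.1135
Step 3: Project onto [0, 5].
x_proj = clip(1.0181) = 1.0181
y_proj = clip(0.1135) = 0.1135
Step 4: Evaluate f.
f(1.0181, 0.1135) = 3.4187


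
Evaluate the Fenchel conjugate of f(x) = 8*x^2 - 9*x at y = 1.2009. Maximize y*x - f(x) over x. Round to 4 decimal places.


f*(y) = sup_x {y*x - a*x^2 - b*x} = sup_x {(y-b)*x - a*x^2}
FOC: (y - b) - 2a*x = 0 => x* = (y - b)/(2a)
x* = (1.2009 + 9)/(2*8) = 0.6376
f*(1.2009) = (y-b)^2/(4a) = (1.2009 + 9)^2/(4*8)
= 104.0584/32 = 3.2518


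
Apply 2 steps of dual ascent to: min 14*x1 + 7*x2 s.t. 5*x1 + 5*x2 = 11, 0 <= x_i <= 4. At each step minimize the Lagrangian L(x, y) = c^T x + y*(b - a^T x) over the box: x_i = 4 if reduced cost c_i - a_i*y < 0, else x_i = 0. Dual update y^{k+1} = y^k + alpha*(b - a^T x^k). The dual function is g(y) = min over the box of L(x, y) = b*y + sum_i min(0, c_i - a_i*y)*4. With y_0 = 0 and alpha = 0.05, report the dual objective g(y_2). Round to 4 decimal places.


Dual ascent for LP: min 14*x1 + 7*x2, 5*x1 + 5*x2 = 11, 0 <= x_i <= 4
Step 1: y^k = 0.0, reduced costs: (14.0, 7.0)
  x^k = (0.0, 0.0), subgradient = b - a^T x = 11.0
  y^{k+1} = 0.0 + 0.05*11.0 = 0.55
Step 2: y^k = 0.55, reduced costs: (11.25, 4.25)
  x^k = (0.0, 0.0), subgradient = b - a^T x = 11.0
  y^{k+1} = 0.55 + 0.05*11.0 = 1.1
Dual objective at y_2 = 1.1: reduced costs (8.5, 1.5), box minimizer x = (0.0, 0.0)
g(y_2) = b*y + (c1 - a1*y)*x1 + (c2 - a2*y)*x2 = 11*1.1 + 8.5*0.0 + 1.5*0.0 = 12.1 + 0.0 + 0.0 = 12.1


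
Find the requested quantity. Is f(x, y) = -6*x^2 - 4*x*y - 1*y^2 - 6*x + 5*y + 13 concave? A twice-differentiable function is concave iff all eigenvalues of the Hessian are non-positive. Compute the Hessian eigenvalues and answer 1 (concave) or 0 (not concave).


The Hessian of f(x,y) = -6*x^2 - 4*x*y - 1*y^2 - 6*x + 5*y + 13 is:
H = [[-12, -4], [-4, -2]]
Trace = -12 - 2 = -14
Determinant = -12*-2 - (-4)^2 = 8
Discriminant = (-14)^2 - 4*8 = 164.0
Eigenvalues: lambda_1 = -13.4031, lambda_2 = -0.5969
The function is concave.

1


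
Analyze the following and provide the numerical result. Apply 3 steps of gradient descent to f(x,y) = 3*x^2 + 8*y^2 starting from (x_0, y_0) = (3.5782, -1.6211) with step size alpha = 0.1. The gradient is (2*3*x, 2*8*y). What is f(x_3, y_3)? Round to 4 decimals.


Gradient descent on f(x,y) = 3*x^2 + 8*y^2.
Starting point: (3.5782, -1.6211), alpha = 0.1
Step 1: grad_x = 2*3*3.5782 = 21.4692, grad_y = 2*8*-1.6211 = -25.9376
  x_1 = 3.5782 - 0.1*21.4692 = 1.4313
  y_1 = -1.6211 - 0.1*-25.9376 = 0.9727
Step 2: grad_x = 2*3*1.4313 = 8.5877, grad_y = 2*8*0.9727 = 15.5626
  x_2 = 1.4313 - 0.1*8.5877 = 0.5725
  y_2 = 0.9727 - 0.1*15.5626 = -0.5836
Step 3: grad_x = 2*3*0.5725 = 3.4351, grad_y = 2*8*-0.5836 = -9.3375
  x_3 = 0.5725 - 0.1*3.4351 = 0.229
  y_3 = -0.5836 - 0.1*-9.3375 = 0.3502
f(0.229, 0.3502) = 3*0.229^2 + 8*0.3502^2 = 1.1382


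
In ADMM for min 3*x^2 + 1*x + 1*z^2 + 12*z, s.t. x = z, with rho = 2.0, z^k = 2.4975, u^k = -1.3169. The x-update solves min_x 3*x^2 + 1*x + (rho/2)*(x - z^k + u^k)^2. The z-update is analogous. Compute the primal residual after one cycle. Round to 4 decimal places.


ADMM iteration with rho = 2.0, z^k = 2.4975, u^k = -1.3169
Step 1: x-update.
Minimize 3*x^2 + 1*x + (2.0/2)*(x - 2.4975 - 1.3169)^2
FOC: (2*3 + 2.0)*x = -1 + 2.0*(2.4975 + 1.3169)
x^{k+1} = 0.8286
Step 2: z-update.
Minimize 1*z^2 + 12*z + (2.0/2)*(0.8286 - z - 1.3169)^2
FOC: (2*1 + 2.0)*z = -12 + 2.0*(0.8286 - 1.3169)
z^{k+1} = -3.2442
Step 3: u-update.
u^{k+1} = -1.3169 + 0.8286 + 3.2442 = 2.7559
Step 4: Primal residual = |0.8286 + 3.2442| = 4.0728


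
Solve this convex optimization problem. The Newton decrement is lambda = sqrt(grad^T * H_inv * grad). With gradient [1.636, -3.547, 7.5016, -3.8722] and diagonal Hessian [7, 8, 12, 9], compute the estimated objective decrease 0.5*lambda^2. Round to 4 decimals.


Step 1: H is diagonal, so H^(-1) * g = [0.2337, -0.4434, 0.6251, -0.4302].
Step 2: g^T H^(-1) g = sum_i g_i^2 / H_ii
  = (1.636)^2/7 + (-3.547)^2/8 + (7.5016)^2/12 + (-3.8722)^2/9
  = 0.3824 + 1.5727 + 4.6895 + 1.666 = 8.3105
Step 3: Objective decrease = 0.5 * g^T H^(-1) g = 4.1553


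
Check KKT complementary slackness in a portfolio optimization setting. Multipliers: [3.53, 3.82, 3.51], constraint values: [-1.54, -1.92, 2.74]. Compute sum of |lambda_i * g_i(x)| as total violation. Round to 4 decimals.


KKT complementary slackness check:
lambda_1 * g_1 = 3.53 * -1.54 = -5.4362
lambda_2 * g_2 = 3.82 * -1.92 = -7.3344
lambda_3 * g_3 = 3.51 * 2.74 = 9.6174
Total violation = 5.4362 + 7.3344 + 9.6174 = 22.388


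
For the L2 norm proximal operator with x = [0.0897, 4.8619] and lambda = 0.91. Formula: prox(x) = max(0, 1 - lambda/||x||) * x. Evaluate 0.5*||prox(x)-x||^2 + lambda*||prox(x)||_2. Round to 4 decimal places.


Step 1: Compute ||x||.
||x|| = 4.8627
Step 2: Compute scaling factor.
scale = max(0, 1 - 0.91/4.8627) = 0.8129
Step 3: prox(x) = [0.0729, 3.9521]
||prox(x)|| = 3.9527
Step 4: Proximal objective.
0.5*||prox-x||^2 = 0.4141
lambda*||prox|| = 3.597
Total = 4.011


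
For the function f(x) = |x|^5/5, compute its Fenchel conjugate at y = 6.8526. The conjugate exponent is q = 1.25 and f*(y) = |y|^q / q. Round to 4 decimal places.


The conjugate exponent q satisfies 1/p + 1/q = 1.
p = 5, so q = 5/(5 - 1) = 1.25
|y|^q = 6.8526^1.25 = 11.0871
f*(6.8526) = 11.0871 / 1.25 = 8.8697


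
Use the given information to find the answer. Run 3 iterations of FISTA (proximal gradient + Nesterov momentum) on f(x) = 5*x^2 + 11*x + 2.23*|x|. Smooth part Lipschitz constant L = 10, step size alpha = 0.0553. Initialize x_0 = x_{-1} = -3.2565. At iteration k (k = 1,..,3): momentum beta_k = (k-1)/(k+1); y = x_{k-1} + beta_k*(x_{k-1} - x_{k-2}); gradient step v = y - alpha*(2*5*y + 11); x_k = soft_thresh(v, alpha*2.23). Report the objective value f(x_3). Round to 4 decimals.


FISTA on f(x) = 5*x^2 + 11*x + 2.23*|x|
L = 10, alpha = 0.0553
Iteration 1: beta = 0.0, y = -3.2565 + 0.0*(-3.2565 + 3.2565) = -3.2565
  grad(y) = -21.565, v = y - alpha*grad = -2.064
  prox(v) = soft_thresh(-2.064, 0.1233) = -1.9406
Iteration 2: beta = 0.3333, y = -1.9406 + 0.3333*(-1.9406 + 3.2565) = -1.502
  grad(y) = -4.0202, v = y - alpha*grad = -1.2797
  prox(v) = soft_thresh(-1.2797, 0.1233) = -1.1564
Iteration 3: beta = 0.5, y = -1.1564 + 0.5*(-1.1564 + 1.9406) = -0.7643
  grad(y) = 3.3575, v = y - alpha*grad = -0.9499
  prox(v) = soft_thresh(-0.9499, 0.1233) = -0.8266
f(x_3) = 5*(-0.8266)^2 + 11*(-0.8266) + 2.23*|-0.8266| = -3.8329


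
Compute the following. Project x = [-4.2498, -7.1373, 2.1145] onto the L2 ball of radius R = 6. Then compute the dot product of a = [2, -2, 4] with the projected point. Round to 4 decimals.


Step 1: Compute ||x|| (intermediates to 6 decimals).
||x|| = sqrt((-4.2498)^2 + (-7.1373)^2 + 2.1145^2) = 8.571637
Step 2: Project.
Since ||x|| > R, scale = R/||x|| = 6/8.571637 = 0.699983, proj(x) = scale * x
proj(x) = [-2.974788, -4.995989, 1.480114]
Step 3: Dot product.
a^T * proj(x) = 2*(-2.974788) - 2*(-4.995989) + 4*1.480114 = 9.9629


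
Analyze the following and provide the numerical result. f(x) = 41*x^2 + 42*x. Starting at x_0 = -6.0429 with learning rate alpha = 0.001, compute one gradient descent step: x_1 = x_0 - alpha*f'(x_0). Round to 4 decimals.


We compute the gradient at x_0 and apply the update.
f'(x) = 82*x + 42
f'(-6.0429) = 82*-6.0429 + 42 = -453.5178
x_1 = -6.0429 - 0.001*-453.5178 = -5.5894


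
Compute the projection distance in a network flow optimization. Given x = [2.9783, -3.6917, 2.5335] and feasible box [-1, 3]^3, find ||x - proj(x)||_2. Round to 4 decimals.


Project each component onto [-1, 3].
clip(2.9783) = 2.9783, clip(-3.6917) = -1.0, clip(2.5335) = 2.5335
Projection = [2.9783, -1.0, 2.5335]
Squared diffs: [0.0, 7.2452, 0.0]
Distance = sqrt(7.2452) = 2.6917


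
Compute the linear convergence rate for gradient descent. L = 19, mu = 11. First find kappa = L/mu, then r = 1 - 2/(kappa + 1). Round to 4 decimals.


Step 1: Compute the condition number.
kappa = L/mu = 19/11 = 1.7273
Step 2: Compute the convergence rate.
r = 1 - 2/(kappa + 1) = 1 - 2*mu/(L + mu) = (L - mu)/(L + mu) = 8/30 = 0.2667


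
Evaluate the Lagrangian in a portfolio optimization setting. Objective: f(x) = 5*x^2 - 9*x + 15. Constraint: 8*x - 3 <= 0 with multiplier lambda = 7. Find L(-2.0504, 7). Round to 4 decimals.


Step 1: Evaluate f(x).
f(-2.0504) = 5*(-2.0504)^2 - 9*(-2.0504) + 15 = 54.4743
Step 2: Evaluate g(x).
g(-2.0504) = 8*-2.0504 - 3 = -19.4032
Step 3: Compute Lagrangian.
L = 54.4743 + 7*-19.4032 = -81.3481


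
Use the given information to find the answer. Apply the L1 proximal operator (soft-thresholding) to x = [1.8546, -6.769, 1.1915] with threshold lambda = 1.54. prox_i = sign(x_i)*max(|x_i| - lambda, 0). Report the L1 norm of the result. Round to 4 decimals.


Soft-thresholding with lambda = 1.54:
prox(1.8546) = sign(1.8546)*max(|1.8546| - 1.54, 0) = 0.3146
prox(-6.769) = sign(-6.769)*max(|-6.769| - 1.54, 0) = -5.229
prox(1.1915) = sign(1.1915)*max(|1.1915| - 1.54, 0) = 0.0
prox(x) = [0.3146, -5.229, 0.0]
||prox(x)||_1 = 0.3146 + 5.229 + 0.0 = 5.5436


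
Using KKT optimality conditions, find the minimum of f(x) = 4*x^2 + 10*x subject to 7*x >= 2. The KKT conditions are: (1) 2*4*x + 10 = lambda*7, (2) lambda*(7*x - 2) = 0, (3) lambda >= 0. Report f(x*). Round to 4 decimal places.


Step 1: Try lambda = 0 (constraint inactive).
x_unc = -10/(2*4) = -1.25
Check: 7*-1.25 = -8.75 < 2 -- violated!
Step 2: Constraint must be active: 7*x = 2
x* = 2/7 = 0.2857 (rounded; the exact value 2/7 is used below)
lambda = (2*4*(2/7) + 10)/7 = 1.7551
Step 3: Compute optimal value.
f(x*) = 4*(2/7)^2 + 10*(2/7) = 3.1837


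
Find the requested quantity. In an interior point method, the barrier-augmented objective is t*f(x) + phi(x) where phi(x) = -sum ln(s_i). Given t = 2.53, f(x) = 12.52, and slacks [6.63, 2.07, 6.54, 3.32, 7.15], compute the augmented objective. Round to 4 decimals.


Step 1: Compute log-barrier.
ln values: [1.8916, 0.7275, 1.8779, 1.2, 1.9671]
phi = -(1.8916 + 0.7275 + 1.8779 + 1.2 + 1.9671) = -7.6642
Step 2: Compute augmented objective.
t*f(x) = 2.53*12.52 = 31.6756
Total = 31.6756 - 7.6642 = 24.0114


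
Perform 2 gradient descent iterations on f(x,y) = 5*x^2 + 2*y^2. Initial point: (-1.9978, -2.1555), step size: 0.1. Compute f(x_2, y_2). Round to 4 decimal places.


Gradient descent on f(x,y) = 5*x^2 + 2*y^2.
Starting point: (-1.9978, -2.1555), alpha = 0.1
Step 1: grad_x = 2*5*-1.9978 = -19.978, grad_y = 2*2*-2.1555 = -8.622
  x_1 = -1.9978 - 0.1*-19.978 = 0.0
  y_1 = -2.1555 - 0.1*-8.622 = -1.2933
Step 2: grad_x = 2*5*0.0 = 0.0, grad_y = 2*2*-1.2933 = -5.1732
  x_2 = 0.0 - 0.1*0.0 = 0.0
  y_2 = -1.2933 - 0.1*-5.1732 = -0.776
f(0.0, -0.776) = 5*0.0^2 + 2*(-0.776)^2 = 1.2043


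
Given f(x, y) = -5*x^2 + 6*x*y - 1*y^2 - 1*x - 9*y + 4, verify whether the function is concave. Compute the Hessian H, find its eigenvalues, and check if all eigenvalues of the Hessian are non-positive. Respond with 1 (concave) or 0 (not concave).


The Hessian of f(x,y) = -5*x^2 + 6*x*y - 1*y^2 - 1*x - 9*y + 4 is:
H = [[-10, 6], [6, -2]]
Trace = -10 - 2 = -12
Determinant = -10*-2 - (6)^2 = -16
Discriminant = (-12)^2 - 4*-16 = 208.0
Eigenvalues: lambda_1 = -13.2111, lambda_2 = 1.2111
The function is not concave.

0


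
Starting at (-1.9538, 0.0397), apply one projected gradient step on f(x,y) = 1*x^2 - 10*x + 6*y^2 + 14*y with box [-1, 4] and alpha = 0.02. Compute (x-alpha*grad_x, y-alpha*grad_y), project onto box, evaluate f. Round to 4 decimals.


Step 1: Compute gradient at (-1.9538, 0.0397).
grad_x = 2*1*-1.9538 - 10 = -13.9076
grad_y = 2*6*0.0397 + 14 = 14.4764
Step 2: Gradient step.
x_raw = -1.9538 - 0.02*-13.9076 = -1.6756
y_raw = 0.0397 - 0.02*14.4764 = -0.2498
Step 3: Project onto [-1, 4].
x_proj = clip(-1.6756) = -1.0
y_proj = clip(-0.2498) = -0.2498
Step 4: Evaluate f.
f(-1.0, -0.2498) = 7.8769
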